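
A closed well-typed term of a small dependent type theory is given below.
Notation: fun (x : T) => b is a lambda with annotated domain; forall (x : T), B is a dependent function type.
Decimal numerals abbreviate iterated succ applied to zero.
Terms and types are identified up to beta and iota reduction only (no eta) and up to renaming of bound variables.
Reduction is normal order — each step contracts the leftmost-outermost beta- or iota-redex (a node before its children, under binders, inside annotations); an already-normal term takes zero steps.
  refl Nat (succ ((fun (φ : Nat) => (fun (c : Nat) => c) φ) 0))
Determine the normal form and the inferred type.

reduced normal form:
  refl Nat 1
the term's type:
  Eq Nat 1 1
observation: the term reaches its normal form after 2 normal-order steps.


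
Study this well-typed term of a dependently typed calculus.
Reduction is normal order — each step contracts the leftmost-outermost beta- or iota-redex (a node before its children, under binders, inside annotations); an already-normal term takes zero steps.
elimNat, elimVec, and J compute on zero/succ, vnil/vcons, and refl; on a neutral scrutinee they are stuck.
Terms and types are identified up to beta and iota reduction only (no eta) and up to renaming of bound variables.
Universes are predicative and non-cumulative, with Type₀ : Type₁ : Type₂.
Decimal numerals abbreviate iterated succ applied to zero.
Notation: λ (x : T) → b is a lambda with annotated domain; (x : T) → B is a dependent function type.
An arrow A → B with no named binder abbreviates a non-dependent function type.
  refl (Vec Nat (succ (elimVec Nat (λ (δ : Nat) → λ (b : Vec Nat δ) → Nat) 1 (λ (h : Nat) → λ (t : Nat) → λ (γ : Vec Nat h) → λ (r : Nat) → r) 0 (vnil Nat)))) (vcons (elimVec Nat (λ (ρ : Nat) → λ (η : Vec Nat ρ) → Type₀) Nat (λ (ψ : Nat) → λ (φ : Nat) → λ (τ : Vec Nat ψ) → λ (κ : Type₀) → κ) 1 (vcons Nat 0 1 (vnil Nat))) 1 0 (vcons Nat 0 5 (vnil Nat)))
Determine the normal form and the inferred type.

resulting normal form:
  refl (Vec Nat 2) (vcons Nat 1 0 (vcons Nat 0 5 (vnil Nat)))
inferred type:
  Eq (Vec Nat 2) (vcons Nat 1 0 (vcons Nat 0 5 (vnil Nat))) (vcons Nat 1 0 (vcons Nat 0 5 (vnil Nat)))
observation: contracting an elimVec iota-redex first, the term normalizes in 7 steps.


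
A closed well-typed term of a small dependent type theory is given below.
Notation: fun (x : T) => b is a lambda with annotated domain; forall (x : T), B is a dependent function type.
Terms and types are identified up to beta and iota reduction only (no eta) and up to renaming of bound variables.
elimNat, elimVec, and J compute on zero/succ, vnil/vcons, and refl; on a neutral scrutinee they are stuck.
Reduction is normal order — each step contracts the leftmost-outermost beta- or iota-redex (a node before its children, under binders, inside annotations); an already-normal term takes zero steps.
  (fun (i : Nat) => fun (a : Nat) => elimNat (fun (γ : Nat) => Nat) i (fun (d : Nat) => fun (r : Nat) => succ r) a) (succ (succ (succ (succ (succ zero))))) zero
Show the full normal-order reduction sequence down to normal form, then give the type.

normal-order reduction sequence:
  (fun (i : Nat) => fun (a : Nat) => elimNat (fun (γ : Nat) => Nat) i (fun (d : Nat) => fun (r : Nat) => succ r) a) (succ (succ (succ (succ (succ zero))))) zero
  ~> (fun (i : Nat) => elimNat (fun (a : Nat) => Nat) (succ (succ (succ (succ (succ zero))))) (fun (γ : Nat) => fun (d : Nat) => succ d) i) zero
  ~> elimNat (fun (i : Nat) => Nat) (succ (succ (succ (succ (succ zero))))) (fun (a : Nat) => fun (γ : Nat) => succ γ) zero
  ~> succ (succ (succ (succ (succ zero))))
the term's type:
  Nat


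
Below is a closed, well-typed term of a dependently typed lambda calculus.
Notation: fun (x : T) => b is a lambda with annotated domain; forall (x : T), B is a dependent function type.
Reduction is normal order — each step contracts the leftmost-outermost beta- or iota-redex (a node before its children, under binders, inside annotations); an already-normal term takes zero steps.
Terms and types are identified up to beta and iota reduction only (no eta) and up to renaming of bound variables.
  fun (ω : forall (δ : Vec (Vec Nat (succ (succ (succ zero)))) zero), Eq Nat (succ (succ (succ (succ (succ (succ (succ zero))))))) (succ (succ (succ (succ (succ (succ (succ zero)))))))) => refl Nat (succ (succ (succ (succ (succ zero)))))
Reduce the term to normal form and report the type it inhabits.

reduced normal form:
  fun (ω : forall (δ : Vec (Vec Nat (succ (succ (succ zero)))) zero), Eq Nat (succ (succ (succ (succ (succ (succ (succ zero))))))) (succ (succ (succ (succ (succ (succ (succ zero)))))))) => refl Nat (succ (succ (succ (succ (succ zero)))))
inferred type:
  forall (ω : forall (δ : Vec (Vec Nat (succ (succ (succ zero)))) zero), Eq Nat (succ (succ (succ (succ (succ (succ (succ zero))))))) (succ (succ (succ (succ (succ (succ (succ zero)))))))), Eq Nat (succ (succ (succ (succ (succ zero))))) (succ (succ (succ (succ (succ zero)))))


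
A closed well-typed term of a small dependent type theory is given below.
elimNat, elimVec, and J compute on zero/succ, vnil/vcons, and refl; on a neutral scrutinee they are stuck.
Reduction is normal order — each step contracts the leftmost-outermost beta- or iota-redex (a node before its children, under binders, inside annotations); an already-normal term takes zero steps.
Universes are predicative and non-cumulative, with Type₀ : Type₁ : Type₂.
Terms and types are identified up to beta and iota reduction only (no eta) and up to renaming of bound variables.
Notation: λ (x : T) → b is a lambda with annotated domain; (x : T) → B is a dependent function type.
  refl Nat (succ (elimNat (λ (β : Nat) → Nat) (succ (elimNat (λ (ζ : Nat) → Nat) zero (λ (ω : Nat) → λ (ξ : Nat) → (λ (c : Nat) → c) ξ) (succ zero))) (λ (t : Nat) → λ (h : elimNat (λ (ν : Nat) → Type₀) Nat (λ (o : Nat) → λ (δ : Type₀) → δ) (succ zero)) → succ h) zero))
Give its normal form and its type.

reduced normal form:
  refl Nat (succ (succ zero))
the term's type:
  Eq Nat (succ (succ zero)) (succ (succ zero))


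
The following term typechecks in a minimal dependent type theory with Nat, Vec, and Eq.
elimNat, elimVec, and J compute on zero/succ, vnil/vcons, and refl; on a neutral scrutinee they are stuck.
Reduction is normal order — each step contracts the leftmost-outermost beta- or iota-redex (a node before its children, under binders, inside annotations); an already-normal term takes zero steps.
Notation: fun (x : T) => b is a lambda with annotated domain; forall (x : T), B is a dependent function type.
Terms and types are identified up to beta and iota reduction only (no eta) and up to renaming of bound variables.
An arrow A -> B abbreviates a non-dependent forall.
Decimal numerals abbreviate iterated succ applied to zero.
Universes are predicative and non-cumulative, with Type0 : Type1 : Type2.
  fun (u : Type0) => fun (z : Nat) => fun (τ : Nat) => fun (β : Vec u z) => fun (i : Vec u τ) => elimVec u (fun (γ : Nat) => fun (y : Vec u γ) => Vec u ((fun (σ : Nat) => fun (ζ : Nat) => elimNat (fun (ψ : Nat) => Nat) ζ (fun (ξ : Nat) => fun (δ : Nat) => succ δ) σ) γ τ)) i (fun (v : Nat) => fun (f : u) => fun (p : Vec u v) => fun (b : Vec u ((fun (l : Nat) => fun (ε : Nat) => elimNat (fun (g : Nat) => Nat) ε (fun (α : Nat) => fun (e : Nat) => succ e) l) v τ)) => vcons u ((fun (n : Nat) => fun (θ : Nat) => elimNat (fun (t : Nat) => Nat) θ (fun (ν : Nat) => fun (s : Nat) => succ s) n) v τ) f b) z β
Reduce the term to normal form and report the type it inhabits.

resulting normal form:
  fun (u : Type0) => fun (z : Nat) => fun (τ : Nat) => fun (β : Vec u z) => fun (i : Vec u τ) => elimVec u (fun (γ : Nat) => fun (y : Vec u γ) => Vec u (elimNat (fun (σ : Nat) => Nat) τ (fun (ζ : Nat) => fun (ψ : Nat) => succ ψ) γ)) i (fun (ξ : Nat) => fun (δ : u) => fun (v : Vec u ξ) => fun (f : Vec u (elimNat (fun (p : Nat) => Nat) τ (fun (b : Nat) => fun (l : Nat) => succ l) ξ)) => vcons u (elimNat (fun (ε : Nat) => Nat) τ (fun (g : Nat) => fun (α : Nat) => succ α) ξ) δ f) z β
inferred type:
  forall (u : Type0), forall (z : Nat), forall (τ : Nat), Vec u z -> Vec u τ -> Vec u (elimNat (fun (β : Nat) => Nat) τ (fun (i : Nat) => fun (γ : Nat) => succ γ) z)
observation: the leftmost-outermost redex is a beta-redex, and normalization takes 6 steps.


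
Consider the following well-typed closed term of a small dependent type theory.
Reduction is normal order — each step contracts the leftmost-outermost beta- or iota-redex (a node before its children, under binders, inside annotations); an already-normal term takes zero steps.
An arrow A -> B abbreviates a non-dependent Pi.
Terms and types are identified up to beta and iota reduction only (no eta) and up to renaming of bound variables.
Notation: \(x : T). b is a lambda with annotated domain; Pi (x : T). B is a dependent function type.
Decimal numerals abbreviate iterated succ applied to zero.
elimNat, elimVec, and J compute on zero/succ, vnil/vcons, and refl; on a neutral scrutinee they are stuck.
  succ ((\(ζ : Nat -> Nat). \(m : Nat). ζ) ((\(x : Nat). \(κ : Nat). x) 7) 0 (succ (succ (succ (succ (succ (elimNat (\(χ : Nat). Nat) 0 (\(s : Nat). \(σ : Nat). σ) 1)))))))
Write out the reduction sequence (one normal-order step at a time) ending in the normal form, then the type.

normal-order reduction sequence:
  succ ((\(ζ : Nat -> Nat). \(m : Nat). ζ) ((\(x : Nat). \(κ : Nat). x) 7) 0 (succ (succ (succ (succ (succ (elimNat (\(χ : Nat). Nat) 0 (\(s : Nat). \(σ : Nat). σ) 1)))))))
  ~> succ ((\(ζ : Nat). (\(m : Nat). \(x : Nat). m) 7) 0 (succ (succ (succ (succ (succ (elimNat (\(κ : Nat). Nat) 0 (\(χ : Nat). \(s : Nat). s) 1)))))))
  ~> succ ((\(ζ : Nat). \(m : Nat). ζ) 7 (succ (succ (succ (succ (succ (elimNat (\(x : Nat). Nat) 0 (\(κ : Nat). \(χ : Nat). χ) 1)))))))
  ~> succ ((\(ζ : Nat). 7) (succ (succ (succ (succ (succ (elimNat (\(m : Nat). Nat) 0 (\(x : Nat). \(κ : Nat). κ) 1)))))))
  ~> 8
inferred type:
  Nat


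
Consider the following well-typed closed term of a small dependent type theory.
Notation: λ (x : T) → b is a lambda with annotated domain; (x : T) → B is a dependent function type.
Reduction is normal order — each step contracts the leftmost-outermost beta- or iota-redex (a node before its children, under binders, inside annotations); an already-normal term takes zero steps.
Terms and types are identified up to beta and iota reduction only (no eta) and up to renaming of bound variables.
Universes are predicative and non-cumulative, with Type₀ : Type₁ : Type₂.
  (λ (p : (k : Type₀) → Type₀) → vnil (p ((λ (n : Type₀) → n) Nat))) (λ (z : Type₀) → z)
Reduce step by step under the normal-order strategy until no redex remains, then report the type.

reduction (normal order):
  (λ (p : (k : Type₀) → Type₀) → vnil (p ((λ (n : Type₀) → n) Nat))) (λ (z : Type₀) → z)
  ~> vnil ((λ (p : Type₀) → p) ((λ (k : Type₀) → k) Nat))
  ~> vnil ((λ (p : Type₀) → p) Nat)
  ~> vnil Nat
the term's type:
  Vec Nat zero


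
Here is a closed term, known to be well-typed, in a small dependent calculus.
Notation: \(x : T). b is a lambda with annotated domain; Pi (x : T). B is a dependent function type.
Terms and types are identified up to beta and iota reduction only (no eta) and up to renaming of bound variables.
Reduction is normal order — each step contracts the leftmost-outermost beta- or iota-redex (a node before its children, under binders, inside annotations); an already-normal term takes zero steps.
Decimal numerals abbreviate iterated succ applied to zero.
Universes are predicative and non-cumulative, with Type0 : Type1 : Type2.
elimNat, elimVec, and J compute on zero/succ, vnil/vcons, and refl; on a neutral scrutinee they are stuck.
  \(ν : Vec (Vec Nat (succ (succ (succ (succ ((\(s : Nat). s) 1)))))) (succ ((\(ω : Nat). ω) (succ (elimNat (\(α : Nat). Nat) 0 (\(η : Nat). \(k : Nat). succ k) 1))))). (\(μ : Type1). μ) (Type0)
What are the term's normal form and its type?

resulting normal form:
  \(ν : Vec (Vec Nat 5) 3). Type0
the term's type:
  Pi (ν : Vec (Vec Nat 5) 3). Type1
observation: reduction starts at a beta-redex, and 7 normal-order steps reach the normal form.


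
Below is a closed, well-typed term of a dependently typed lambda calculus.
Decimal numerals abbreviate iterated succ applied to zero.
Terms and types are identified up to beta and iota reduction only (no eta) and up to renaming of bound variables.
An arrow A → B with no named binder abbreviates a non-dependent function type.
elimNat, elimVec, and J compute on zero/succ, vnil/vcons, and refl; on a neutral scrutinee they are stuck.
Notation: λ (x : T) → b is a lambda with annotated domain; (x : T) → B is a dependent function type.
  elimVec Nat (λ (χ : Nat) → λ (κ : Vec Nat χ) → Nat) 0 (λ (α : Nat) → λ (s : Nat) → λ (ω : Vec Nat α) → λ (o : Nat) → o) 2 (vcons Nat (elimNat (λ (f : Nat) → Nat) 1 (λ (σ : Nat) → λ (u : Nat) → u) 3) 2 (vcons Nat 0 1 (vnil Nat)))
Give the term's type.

the term's type:
  Nat


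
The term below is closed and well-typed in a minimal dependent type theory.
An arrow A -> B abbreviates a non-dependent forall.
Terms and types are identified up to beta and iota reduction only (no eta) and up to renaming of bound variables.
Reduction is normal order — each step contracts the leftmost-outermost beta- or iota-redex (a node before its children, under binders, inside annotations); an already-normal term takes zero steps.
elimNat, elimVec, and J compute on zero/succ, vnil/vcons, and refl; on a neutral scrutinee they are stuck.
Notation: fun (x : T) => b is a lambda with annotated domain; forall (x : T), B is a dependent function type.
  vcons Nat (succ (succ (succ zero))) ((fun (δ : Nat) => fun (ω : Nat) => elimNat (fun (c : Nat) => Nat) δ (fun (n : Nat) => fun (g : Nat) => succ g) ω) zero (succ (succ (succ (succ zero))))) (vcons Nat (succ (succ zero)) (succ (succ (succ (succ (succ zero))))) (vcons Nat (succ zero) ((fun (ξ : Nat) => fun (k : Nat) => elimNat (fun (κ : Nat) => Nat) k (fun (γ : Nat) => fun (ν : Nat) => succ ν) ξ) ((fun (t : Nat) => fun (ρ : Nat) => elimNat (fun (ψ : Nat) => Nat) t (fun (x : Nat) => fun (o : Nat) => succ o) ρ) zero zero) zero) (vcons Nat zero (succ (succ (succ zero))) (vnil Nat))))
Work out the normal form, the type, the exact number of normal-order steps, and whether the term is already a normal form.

resulting normal form:
  vcons Nat (succ (succ (succ zero))) (succ (succ (succ (succ zero)))) (vcons Nat (succ (succ zero)) (succ (succ (succ (succ (succ zero))))) (vcons Nat (succ zero) zero (vcons Nat zero (succ (succ (succ zero))) (vnil Nat))))
the term's type:
  Vec Nat (succ (succ (succ (succ zero))))
reduction steps (normal order): 21
started in normal form: no
first redex: a beta-redex


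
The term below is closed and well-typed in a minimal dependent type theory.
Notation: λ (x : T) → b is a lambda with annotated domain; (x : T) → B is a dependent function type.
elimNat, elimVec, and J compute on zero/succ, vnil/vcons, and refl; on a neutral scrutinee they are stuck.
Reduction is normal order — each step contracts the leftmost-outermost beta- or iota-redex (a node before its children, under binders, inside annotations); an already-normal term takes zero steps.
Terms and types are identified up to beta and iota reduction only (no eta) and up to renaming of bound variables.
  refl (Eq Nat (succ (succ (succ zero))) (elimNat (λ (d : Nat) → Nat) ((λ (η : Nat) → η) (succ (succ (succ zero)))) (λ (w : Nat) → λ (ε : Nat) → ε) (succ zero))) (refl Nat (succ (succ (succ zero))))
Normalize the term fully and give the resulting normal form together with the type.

reduced normal form:
  refl (Eq Nat (succ (succ (succ zero))) (succ (succ (succ zero)))) (refl Nat (succ (succ (succ zero))))
type:
  Eq (Eq Nat (succ (succ (succ zero))) (succ (succ (succ zero)))) (refl Nat (succ (succ (succ zero)))) (refl Nat (succ (succ (succ zero))))


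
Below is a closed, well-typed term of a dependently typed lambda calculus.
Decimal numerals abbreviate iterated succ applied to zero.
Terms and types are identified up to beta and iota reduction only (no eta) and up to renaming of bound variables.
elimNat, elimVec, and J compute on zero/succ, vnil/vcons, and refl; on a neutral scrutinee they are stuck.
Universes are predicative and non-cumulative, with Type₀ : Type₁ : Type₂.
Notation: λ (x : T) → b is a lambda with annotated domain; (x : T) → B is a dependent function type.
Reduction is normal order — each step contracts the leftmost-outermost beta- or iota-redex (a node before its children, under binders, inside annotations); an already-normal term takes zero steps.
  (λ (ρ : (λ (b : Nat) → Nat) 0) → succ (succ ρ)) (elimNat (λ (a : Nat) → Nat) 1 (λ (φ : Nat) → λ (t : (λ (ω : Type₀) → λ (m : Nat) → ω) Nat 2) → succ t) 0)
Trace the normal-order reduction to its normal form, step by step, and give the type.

reduction (normal order):
  (λ (ρ : (λ (b : Nat) → Nat) 0) → succ (succ ρ)) (elimNat (λ (a : Nat) → Nat) 1 (λ (φ : Nat) → λ (t : (λ (ω : Type₀) → λ (m : Nat) → ω) Nat 2) → succ t) 0)
  ~> succ (succ (elimNat (λ (ρ : Nat) → Nat) 1 (λ (b : Nat) → λ (a : (λ (φ : Type₀) → λ (t : Nat) → φ) Nat 2) → succ a) 0))
  ~> 3
the term's type:
  Nat


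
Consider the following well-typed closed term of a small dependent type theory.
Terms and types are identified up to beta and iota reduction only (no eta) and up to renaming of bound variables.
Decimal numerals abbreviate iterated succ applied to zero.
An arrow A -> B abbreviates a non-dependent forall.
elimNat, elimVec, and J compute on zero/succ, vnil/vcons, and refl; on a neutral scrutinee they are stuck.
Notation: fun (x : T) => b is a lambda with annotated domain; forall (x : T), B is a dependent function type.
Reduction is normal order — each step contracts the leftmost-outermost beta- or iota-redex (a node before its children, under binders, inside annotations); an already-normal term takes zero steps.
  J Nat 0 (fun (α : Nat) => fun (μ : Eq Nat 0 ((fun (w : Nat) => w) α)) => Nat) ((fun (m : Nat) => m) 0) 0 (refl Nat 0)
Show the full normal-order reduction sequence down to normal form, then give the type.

normal-order reduction sequence:
  J Nat 0 (fun (α : Nat) => fun (μ : Eq Nat 0 ((fun (w : Nat) => w) α)) => Nat) ((fun (m : Nat) => m) 0) 0 (refl Nat 0)
  ~> (fun (α : Nat) => α) 0
  ~> 0
the term's type:
  Nat


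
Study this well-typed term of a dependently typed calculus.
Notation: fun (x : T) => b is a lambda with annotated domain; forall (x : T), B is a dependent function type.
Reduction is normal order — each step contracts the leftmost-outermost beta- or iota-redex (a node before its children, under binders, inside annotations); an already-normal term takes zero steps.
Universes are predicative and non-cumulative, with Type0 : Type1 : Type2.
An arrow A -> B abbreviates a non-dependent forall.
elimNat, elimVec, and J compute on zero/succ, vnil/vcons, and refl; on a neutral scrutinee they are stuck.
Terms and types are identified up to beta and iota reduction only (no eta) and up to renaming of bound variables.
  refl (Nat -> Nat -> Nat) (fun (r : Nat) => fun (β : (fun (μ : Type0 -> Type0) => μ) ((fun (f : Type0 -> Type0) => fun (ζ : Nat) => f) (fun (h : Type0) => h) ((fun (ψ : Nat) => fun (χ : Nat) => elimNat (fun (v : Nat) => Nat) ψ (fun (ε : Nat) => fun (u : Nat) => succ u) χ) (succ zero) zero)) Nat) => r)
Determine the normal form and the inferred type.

reduced normal form:
  refl (Nat -> Nat -> Nat) (fun (r : Nat) => fun (β : Nat) => r)
type:
  Eq (Nat -> Nat -> Nat) (fun (r : Nat) => fun (β : Nat) => r) (fun (μ : Nat) => fun (f : Nat) => μ)


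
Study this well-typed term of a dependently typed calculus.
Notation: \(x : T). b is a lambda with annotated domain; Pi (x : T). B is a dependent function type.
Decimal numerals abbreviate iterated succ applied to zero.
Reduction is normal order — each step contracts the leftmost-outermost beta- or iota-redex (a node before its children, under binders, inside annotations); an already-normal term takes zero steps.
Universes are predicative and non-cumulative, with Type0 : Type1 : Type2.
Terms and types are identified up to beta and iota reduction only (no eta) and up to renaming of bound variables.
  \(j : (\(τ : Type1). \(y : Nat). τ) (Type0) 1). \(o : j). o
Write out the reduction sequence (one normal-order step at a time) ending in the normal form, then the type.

normal-order reduction sequence:
  \(j : (\(τ : Type1). \(y : Nat). τ) (Type0) 1). \(o : j). o
  ~> \(j : (\(τ : Nat). Type0) 1). \(y : j). y
  ~> \(j : Type0). \(τ : j). τ
the term's type:
  Pi (j : Type0). Pi (τ : j). j


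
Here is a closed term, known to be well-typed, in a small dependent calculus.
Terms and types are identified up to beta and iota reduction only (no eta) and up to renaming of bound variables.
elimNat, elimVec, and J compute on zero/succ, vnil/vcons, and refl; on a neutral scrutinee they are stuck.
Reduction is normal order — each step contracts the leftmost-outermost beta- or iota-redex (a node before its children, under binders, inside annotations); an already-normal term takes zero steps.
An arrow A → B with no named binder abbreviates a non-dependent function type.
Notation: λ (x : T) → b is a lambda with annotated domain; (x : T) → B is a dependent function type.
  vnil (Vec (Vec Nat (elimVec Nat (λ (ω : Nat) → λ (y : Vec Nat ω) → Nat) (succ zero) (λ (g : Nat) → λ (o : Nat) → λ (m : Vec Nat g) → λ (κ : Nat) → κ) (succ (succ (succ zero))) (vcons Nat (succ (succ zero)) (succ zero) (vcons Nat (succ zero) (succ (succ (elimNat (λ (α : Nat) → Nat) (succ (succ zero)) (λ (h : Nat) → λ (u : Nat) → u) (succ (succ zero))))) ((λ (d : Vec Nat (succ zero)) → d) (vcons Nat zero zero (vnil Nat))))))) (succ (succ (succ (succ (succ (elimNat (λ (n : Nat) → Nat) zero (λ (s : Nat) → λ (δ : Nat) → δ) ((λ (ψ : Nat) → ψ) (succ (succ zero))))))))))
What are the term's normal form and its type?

normal form:
  vnil (Vec (Vec Nat (succ zero)) (succ (succ (succ (succ (succ zero))))))
type:
  Vec (Vec (Vec Nat (succ zero)) (succ (succ (succ (succ (succ zero)))))) zero


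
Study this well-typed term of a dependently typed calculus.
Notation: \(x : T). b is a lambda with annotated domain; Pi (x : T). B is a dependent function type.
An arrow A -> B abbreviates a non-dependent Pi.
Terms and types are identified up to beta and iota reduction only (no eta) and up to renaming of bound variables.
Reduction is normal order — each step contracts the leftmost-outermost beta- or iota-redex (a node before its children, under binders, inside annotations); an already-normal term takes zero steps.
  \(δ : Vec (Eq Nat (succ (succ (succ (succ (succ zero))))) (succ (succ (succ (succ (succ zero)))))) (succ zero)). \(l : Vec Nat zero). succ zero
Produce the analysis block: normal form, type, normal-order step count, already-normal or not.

reduced normal form:
  \(δ : Vec (Eq Nat (succ (succ (succ (succ (succ zero))))) (succ (succ (succ (succ (succ zero)))))) (succ zero)). \(l : Vec Nat zero). succ zero
the term's type:
  Vec (Eq Nat (succ (succ (succ (succ (succ zero))))) (succ (succ (succ (succ (succ zero)))))) (succ zero) -> Vec Nat zero -> Nat
reduction steps (normal order): 0
started in normal form: yes


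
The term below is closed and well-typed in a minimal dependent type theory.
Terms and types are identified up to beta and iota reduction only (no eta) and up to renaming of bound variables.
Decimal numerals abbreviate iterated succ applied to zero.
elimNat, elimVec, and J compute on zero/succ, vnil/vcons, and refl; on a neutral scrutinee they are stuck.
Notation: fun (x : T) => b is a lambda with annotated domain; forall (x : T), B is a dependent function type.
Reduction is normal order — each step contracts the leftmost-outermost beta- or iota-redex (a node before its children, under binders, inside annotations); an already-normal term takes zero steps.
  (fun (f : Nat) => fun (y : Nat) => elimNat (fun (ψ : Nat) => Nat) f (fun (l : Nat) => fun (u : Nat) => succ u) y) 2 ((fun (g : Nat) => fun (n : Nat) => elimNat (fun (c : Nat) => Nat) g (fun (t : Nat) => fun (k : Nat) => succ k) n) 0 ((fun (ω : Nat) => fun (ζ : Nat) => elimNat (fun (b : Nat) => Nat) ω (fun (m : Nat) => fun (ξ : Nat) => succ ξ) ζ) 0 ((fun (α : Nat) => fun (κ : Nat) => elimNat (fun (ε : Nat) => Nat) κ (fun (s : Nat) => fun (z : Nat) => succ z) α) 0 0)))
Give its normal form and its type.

reduced normal form:
  2
type:
  Nat
observation: contracting a beta-redex first, the term normalizes in 12 steps.


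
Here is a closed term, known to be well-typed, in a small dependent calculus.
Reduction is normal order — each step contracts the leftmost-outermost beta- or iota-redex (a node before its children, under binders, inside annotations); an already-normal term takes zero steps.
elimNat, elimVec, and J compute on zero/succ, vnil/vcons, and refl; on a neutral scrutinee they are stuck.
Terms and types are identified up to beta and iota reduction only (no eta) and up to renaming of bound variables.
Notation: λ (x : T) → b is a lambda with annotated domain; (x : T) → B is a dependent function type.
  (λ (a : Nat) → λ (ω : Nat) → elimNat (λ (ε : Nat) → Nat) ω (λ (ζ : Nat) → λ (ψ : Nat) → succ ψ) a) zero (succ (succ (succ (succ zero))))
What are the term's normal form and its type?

resulting normal form:
  succ (succ (succ (succ zero)))
inferred type:
  Nat
observation: 3 normal-order steps separate the term from its normal form.


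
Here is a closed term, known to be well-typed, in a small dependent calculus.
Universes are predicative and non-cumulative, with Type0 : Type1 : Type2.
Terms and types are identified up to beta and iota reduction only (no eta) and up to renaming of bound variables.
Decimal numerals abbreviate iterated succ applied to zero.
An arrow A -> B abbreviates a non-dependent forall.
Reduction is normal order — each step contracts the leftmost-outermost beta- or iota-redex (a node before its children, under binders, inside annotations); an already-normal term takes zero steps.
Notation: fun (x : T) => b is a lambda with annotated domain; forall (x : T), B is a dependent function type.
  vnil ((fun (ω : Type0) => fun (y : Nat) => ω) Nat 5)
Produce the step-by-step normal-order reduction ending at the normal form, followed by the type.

normal-order reduction sequence:
  vnil ((fun (ω : Type0) => fun (y : Nat) => ω) Nat 5)
  ~> vnil ((fun (ω : Nat) => Nat) 5)
  ~> vnil Nat
type:
  Vec Nat 0


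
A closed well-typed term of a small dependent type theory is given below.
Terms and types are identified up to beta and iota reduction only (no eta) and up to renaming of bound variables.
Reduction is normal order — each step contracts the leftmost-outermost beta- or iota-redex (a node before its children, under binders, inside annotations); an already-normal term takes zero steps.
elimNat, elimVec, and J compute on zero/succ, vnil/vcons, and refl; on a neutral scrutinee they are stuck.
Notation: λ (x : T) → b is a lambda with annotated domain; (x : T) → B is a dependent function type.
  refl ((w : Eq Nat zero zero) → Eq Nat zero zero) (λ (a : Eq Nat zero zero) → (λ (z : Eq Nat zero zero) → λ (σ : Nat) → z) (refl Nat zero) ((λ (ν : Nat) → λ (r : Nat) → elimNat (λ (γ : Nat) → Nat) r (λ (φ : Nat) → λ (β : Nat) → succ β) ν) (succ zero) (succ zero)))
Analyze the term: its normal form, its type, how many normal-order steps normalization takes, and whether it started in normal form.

reduced normal form:
  refl ((w : Eq Nat zero zero) → Eq Nat zero zero) (λ (a : Eq Nat zero zero) → refl Nat zero)
type:
  Eq ((w : Eq Nat zero zero) → Eq Nat zero zero) (λ (a : Eq Nat zero zero) → refl Nat zero) (λ (z : Eq Nat zero zero) → refl Nat zero)
normal-order step count: 2
already normal: no
first contracted redex: a beta-redex


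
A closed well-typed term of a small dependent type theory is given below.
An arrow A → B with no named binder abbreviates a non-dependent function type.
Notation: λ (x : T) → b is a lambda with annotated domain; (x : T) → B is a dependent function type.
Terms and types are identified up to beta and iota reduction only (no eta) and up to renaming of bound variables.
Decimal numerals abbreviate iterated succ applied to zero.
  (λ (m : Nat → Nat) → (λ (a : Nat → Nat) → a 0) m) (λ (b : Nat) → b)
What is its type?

the term's type:
  Nat


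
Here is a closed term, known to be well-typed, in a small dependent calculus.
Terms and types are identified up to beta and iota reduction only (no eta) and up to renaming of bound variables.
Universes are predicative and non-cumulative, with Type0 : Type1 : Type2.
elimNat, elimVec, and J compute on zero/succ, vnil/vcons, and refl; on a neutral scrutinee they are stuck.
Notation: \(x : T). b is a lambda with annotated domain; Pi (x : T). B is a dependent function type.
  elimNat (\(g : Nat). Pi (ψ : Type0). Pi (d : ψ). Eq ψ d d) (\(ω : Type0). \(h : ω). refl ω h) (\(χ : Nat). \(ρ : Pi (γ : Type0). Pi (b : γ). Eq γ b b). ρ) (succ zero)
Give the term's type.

the term's type:
  Pi (g : Type0). Pi (ψ : g). Eq g ψ ψ


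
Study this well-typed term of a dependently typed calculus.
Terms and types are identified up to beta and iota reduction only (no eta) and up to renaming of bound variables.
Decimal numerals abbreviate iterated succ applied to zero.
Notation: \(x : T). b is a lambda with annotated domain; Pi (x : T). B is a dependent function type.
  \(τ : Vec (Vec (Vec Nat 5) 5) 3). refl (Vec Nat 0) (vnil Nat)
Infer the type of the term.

type:
  Pi (τ : Vec (Vec (Vec Nat 5) 5) 3). Eq (Vec Nat 0) (vnil Nat) (vnil Nat)


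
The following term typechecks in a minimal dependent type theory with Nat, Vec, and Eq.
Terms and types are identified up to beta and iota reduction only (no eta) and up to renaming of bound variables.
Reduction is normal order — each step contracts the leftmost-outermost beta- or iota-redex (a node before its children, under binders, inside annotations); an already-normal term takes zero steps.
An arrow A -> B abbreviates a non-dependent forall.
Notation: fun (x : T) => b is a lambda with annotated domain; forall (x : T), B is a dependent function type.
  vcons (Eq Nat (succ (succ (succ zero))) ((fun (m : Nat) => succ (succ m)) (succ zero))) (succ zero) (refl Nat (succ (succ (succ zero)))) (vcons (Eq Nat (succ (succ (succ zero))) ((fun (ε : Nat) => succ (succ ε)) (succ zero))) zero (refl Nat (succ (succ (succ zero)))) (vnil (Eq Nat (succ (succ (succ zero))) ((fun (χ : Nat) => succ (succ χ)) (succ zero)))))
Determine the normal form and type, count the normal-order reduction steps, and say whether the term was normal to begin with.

resulting normal form:
  vcons (Eq Nat (succ (succ (succ zero))) (succ (succ (succ zero)))) (succ zero) (refl Nat (succ (succ (succ zero)))) (vcons (Eq Nat (succ (succ (succ zero))) (succ (succ (succ zero)))) zero (refl Nat (succ (succ (succ zero)))) (vnil (Eq Nat (succ (succ (succ zero))) (succ (succ (succ zero))))))
type:
  Vec (Eq Nat (succ (succ (succ zero))) (succ (succ (succ zero)))) (succ (succ zero))
steps to reach normal form (normal order): 3
already normal: no
first contracted redex: a beta-redex


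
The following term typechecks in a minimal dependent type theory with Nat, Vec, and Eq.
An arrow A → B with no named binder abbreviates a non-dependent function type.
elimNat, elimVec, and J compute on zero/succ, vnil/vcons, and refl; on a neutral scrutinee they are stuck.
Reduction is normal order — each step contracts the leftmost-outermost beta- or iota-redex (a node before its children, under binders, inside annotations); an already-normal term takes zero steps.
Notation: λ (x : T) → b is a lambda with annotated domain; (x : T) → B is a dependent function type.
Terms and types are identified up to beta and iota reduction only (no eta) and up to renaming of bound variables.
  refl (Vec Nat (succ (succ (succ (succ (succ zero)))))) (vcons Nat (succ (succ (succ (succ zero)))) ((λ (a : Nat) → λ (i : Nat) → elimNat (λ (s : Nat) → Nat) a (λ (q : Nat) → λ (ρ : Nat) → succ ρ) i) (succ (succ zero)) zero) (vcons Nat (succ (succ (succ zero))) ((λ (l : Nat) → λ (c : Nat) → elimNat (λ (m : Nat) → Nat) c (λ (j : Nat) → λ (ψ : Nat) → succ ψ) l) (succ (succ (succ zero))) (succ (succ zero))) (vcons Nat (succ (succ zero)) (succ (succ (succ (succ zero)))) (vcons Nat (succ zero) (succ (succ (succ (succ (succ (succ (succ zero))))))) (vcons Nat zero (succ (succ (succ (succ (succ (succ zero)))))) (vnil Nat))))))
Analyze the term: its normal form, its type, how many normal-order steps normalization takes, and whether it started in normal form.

reduced normal form:
  refl (Vec Nat (succ (succ (succ (succ (succ zero)))))) (vcons Nat (succ (succ (succ (succ zero)))) (succ (succ zero)) (vcons Nat (succ (succ (succ zero))) (succ (succ (succ (succ (succ zero))))) (vcons Nat (succ (succ zero)) (succ (succ (succ (succ zero)))) (vcons Nat (succ zero) (succ (succ (succ (succ (succ (succ (succ zero))))))) (vcons Nat zero (succ (succ (succ (succ (succ (succ zero)))))) (vnil Nat))))))
type:
  Eq (Vec Nat (succ (succ (succ (succ (succ zero)))))) (vcons Nat (succ (succ (succ (succ zero)))) (succ (succ zero)) (vcons Nat (succ (succ (succ zero))) (succ (succ (succ (succ (succ zero))))) (vcons Nat (succ (succ zero)) (succ (succ (succ (succ zero)))) (vcons Nat (succ zero) (succ (succ (succ (succ (succ (succ (succ zero))))))) (vcons Nat zero (succ (succ (succ (succ (succ (succ zero)))))) (vnil Nat)))))) (vcons Nat (succ (succ (succ (succ zero)))) (succ (succ zero)) (vcons Nat (succ (succ (succ zero))) (succ (succ (succ (succ (succ zero))))) (vcons Nat (succ (succ zero)) (succ (succ (succ (succ zero)))) (vcons Nat (succ zero) (succ (succ (succ (succ (succ (succ (succ zero))))))) (vcons Nat zero (succ (succ (succ (succ (succ (succ zero)))))) (vnil Nat))))))
steps to reach normal form (normal order): 15
term was already normal: no
first contracted redex: a beta-redex


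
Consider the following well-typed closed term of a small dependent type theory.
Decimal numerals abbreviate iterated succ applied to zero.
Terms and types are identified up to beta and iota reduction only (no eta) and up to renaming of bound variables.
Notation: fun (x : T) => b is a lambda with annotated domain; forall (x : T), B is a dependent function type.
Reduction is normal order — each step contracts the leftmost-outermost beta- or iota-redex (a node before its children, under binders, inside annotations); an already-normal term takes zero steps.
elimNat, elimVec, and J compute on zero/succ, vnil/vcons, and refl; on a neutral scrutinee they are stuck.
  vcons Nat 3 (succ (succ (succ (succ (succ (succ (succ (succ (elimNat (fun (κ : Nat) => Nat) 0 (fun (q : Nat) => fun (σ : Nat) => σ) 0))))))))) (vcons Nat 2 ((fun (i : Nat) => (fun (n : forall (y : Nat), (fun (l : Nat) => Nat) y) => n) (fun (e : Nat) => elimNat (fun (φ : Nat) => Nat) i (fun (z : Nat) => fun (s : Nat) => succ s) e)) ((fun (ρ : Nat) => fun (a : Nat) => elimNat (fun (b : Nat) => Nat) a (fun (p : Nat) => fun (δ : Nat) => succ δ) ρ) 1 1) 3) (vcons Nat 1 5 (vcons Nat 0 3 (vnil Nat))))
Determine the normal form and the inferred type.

resulting normal form:
  vcons Nat 3 8 (vcons Nat 2 5 (vcons Nat 1 5 (vcons Nat 0 3 (vnil Nat))))
inferred type:
  Vec Nat 4


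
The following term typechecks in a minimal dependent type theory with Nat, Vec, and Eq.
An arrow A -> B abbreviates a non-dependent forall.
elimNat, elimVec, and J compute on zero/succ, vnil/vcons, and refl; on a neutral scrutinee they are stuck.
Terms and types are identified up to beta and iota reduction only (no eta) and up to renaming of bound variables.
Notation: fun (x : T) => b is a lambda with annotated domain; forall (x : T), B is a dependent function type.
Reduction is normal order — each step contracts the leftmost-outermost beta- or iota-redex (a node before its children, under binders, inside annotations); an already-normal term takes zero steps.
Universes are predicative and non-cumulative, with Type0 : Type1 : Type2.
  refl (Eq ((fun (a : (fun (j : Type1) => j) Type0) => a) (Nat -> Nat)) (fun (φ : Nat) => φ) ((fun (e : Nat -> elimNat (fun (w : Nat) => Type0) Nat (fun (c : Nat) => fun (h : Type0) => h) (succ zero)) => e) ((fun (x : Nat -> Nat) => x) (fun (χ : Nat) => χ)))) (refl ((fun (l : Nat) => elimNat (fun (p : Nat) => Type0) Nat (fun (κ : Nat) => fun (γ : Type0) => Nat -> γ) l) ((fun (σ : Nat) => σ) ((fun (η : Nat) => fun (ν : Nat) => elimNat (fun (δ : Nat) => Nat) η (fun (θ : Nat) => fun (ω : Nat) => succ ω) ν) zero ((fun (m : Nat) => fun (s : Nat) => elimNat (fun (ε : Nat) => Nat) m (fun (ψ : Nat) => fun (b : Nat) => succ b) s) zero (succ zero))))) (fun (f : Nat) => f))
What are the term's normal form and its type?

normal form:
  refl (Eq (Nat -> Nat) (fun (a : Nat) => a) (fun (j : Nat) => j)) (refl (Nat -> Nat) (fun (φ : Nat) => φ))
type:
  Eq (Eq (Nat -> Nat) (fun (a : Nat) => a) (fun (j : Nat) => j)) (refl (Nat -> Nat) (fun (φ : Nat) => φ)) (refl (Nat -> Nat) (fun (e : Nat) => e))
observation: 21 normal-order steps normalize the term, beginning with a beta-redex.


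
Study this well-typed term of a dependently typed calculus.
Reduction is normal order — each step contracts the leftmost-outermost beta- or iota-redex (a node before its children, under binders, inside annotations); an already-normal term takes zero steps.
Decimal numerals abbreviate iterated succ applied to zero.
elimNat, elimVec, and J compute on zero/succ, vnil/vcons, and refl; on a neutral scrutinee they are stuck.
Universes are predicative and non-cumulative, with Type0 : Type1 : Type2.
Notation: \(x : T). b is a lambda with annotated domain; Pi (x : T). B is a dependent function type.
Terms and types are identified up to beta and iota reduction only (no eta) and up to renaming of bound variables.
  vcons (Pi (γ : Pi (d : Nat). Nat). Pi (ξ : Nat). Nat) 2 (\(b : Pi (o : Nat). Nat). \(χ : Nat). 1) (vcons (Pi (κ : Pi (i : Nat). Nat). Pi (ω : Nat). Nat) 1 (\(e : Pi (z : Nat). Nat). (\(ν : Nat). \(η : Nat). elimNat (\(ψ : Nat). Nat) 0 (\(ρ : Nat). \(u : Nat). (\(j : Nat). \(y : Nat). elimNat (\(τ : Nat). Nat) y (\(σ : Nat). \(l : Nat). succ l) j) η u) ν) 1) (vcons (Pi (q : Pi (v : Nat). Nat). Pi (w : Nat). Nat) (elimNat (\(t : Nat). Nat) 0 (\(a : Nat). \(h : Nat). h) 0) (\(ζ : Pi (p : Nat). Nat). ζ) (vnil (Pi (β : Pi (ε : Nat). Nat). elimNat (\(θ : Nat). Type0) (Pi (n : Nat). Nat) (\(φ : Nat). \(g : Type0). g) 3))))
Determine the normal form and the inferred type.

reduced normal form:
  vcons (Pi (γ : Pi (d : Nat). Nat). Pi (ξ : Nat). Nat) 2 (\(b : Pi (o : Nat). Nat). \(χ : Nat). 1) (vcons (Pi (κ : Pi (i : Nat). Nat). Pi (ω : Nat). Nat) 1 (\(e : Pi (z : Nat). Nat). \(ν : Nat). elimNat (\(η : Nat). Nat) 0 (\(ψ : Nat). \(ρ : Nat). succ ρ) ν) (vcons (Pi (u : Pi (j : Nat). Nat). Pi (y : Nat). Nat) 0 (\(τ : Pi (σ : Nat). Nat). τ) (vnil (Pi (l : Pi (q : Nat). Nat). Pi (v : Nat). Nat))))
the term's type:
  Vec (Pi (γ : Pi (d : Nat). Nat). Pi (ξ : Nat). Nat) 3


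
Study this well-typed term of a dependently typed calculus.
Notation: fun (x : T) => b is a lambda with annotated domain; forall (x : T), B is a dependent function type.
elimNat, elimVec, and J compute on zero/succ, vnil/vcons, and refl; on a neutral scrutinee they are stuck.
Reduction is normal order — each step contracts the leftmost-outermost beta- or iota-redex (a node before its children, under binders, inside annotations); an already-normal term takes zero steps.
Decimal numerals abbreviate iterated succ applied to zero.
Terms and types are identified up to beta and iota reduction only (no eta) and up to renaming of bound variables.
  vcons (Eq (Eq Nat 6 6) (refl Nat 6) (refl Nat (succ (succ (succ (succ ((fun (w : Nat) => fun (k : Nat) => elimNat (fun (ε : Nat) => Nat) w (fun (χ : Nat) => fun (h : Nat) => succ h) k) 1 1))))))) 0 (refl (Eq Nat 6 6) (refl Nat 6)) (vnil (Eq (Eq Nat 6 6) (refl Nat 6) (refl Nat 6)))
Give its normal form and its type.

resulting normal form:
  vcons (Eq (Eq Nat 6 6) (refl Nat 6) (refl Nat 6)) 0 (refl (Eq Nat 6 6) (refl Nat 6)) (vnil (Eq (Eq Nat 6 6) (refl Nat 6) (refl Nat 6)))
inferred type:
  Vec (Eq (Eq Nat 6 6) (refl Nat 6) (refl Nat 6)) 1
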